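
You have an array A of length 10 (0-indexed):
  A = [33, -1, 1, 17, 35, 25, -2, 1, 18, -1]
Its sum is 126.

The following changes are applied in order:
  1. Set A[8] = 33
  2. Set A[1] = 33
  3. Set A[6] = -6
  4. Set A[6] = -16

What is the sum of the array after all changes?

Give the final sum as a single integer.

Answer: 161

Derivation:
Initial sum: 126
Change 1: A[8] 18 -> 33, delta = 15, sum = 141
Change 2: A[1] -1 -> 33, delta = 34, sum = 175
Change 3: A[6] -2 -> -6, delta = -4, sum = 171
Change 4: A[6] -6 -> -16, delta = -10, sum = 161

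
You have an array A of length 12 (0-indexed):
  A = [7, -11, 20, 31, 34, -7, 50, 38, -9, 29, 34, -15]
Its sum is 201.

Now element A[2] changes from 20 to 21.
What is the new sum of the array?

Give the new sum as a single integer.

Old value at index 2: 20
New value at index 2: 21
Delta = 21 - 20 = 1
New sum = old_sum + delta = 201 + (1) = 202

Answer: 202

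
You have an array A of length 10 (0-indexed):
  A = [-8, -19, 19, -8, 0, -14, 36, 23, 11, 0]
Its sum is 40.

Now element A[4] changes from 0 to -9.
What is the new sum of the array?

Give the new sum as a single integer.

Old value at index 4: 0
New value at index 4: -9
Delta = -9 - 0 = -9
New sum = old_sum + delta = 40 + (-9) = 31

Answer: 31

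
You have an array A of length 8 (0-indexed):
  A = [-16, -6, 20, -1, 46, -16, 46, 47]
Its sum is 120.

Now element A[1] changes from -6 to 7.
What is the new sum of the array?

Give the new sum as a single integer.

Old value at index 1: -6
New value at index 1: 7
Delta = 7 - -6 = 13
New sum = old_sum + delta = 120 + (13) = 133

Answer: 133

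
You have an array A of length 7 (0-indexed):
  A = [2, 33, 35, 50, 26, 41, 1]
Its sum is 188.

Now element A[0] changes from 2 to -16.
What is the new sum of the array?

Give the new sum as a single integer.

Old value at index 0: 2
New value at index 0: -16
Delta = -16 - 2 = -18
New sum = old_sum + delta = 188 + (-18) = 170

Answer: 170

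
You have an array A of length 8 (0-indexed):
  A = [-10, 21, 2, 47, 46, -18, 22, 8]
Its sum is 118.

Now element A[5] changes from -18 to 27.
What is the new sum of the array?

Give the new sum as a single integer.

Answer: 163

Derivation:
Old value at index 5: -18
New value at index 5: 27
Delta = 27 - -18 = 45
New sum = old_sum + delta = 118 + (45) = 163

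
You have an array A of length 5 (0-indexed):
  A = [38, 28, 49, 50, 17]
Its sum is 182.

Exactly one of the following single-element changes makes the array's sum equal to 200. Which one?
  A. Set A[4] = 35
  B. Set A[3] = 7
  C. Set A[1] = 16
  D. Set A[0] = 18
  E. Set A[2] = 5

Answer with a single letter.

Answer: A

Derivation:
Option A: A[4] 17->35, delta=18, new_sum=182+(18)=200 <-- matches target
Option B: A[3] 50->7, delta=-43, new_sum=182+(-43)=139
Option C: A[1] 28->16, delta=-12, new_sum=182+(-12)=170
Option D: A[0] 38->18, delta=-20, new_sum=182+(-20)=162
Option E: A[2] 49->5, delta=-44, new_sum=182+(-44)=138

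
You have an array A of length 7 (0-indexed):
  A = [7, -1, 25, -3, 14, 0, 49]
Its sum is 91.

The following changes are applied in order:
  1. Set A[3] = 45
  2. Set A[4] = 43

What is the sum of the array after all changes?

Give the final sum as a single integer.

Initial sum: 91
Change 1: A[3] -3 -> 45, delta = 48, sum = 139
Change 2: A[4] 14 -> 43, delta = 29, sum = 168

Answer: 168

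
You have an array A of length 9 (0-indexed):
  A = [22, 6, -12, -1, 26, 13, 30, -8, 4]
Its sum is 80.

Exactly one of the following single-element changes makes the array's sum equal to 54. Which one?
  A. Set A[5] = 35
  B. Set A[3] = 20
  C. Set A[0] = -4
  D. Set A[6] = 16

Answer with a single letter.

Answer: C

Derivation:
Option A: A[5] 13->35, delta=22, new_sum=80+(22)=102
Option B: A[3] -1->20, delta=21, new_sum=80+(21)=101
Option C: A[0] 22->-4, delta=-26, new_sum=80+(-26)=54 <-- matches target
Option D: A[6] 30->16, delta=-14, new_sum=80+(-14)=66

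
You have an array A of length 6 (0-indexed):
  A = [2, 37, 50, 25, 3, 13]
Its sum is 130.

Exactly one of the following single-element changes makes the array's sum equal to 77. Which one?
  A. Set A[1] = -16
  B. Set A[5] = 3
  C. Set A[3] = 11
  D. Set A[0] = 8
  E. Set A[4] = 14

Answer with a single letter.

Option A: A[1] 37->-16, delta=-53, new_sum=130+(-53)=77 <-- matches target
Option B: A[5] 13->3, delta=-10, new_sum=130+(-10)=120
Option C: A[3] 25->11, delta=-14, new_sum=130+(-14)=116
Option D: A[0] 2->8, delta=6, new_sum=130+(6)=136
Option E: A[4] 3->14, delta=11, new_sum=130+(11)=141

Answer: A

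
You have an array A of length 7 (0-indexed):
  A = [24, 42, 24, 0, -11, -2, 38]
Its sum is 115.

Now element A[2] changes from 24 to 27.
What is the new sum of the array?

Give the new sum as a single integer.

Answer: 118

Derivation:
Old value at index 2: 24
New value at index 2: 27
Delta = 27 - 24 = 3
New sum = old_sum + delta = 115 + (3) = 118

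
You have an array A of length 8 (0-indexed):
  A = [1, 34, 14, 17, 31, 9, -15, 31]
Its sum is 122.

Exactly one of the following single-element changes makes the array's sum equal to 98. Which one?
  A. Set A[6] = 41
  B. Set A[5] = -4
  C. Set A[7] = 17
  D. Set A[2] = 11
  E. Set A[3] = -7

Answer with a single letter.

Answer: E

Derivation:
Option A: A[6] -15->41, delta=56, new_sum=122+(56)=178
Option B: A[5] 9->-4, delta=-13, new_sum=122+(-13)=109
Option C: A[7] 31->17, delta=-14, new_sum=122+(-14)=108
Option D: A[2] 14->11, delta=-3, new_sum=122+(-3)=119
Option E: A[3] 17->-7, delta=-24, new_sum=122+(-24)=98 <-- matches target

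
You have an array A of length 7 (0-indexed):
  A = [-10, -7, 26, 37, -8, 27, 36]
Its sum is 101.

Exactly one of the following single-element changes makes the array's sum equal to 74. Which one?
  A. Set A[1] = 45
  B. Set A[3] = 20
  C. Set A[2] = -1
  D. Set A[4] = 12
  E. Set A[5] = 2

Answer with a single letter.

Answer: C

Derivation:
Option A: A[1] -7->45, delta=52, new_sum=101+(52)=153
Option B: A[3] 37->20, delta=-17, new_sum=101+(-17)=84
Option C: A[2] 26->-1, delta=-27, new_sum=101+(-27)=74 <-- matches target
Option D: A[4] -8->12, delta=20, new_sum=101+(20)=121
Option E: A[5] 27->2, delta=-25, new_sum=101+(-25)=76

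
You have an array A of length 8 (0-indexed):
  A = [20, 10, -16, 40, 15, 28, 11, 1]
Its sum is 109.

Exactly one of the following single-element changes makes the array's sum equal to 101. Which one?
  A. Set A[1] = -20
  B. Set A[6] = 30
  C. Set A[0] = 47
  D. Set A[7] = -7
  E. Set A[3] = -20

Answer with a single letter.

Answer: D

Derivation:
Option A: A[1] 10->-20, delta=-30, new_sum=109+(-30)=79
Option B: A[6] 11->30, delta=19, new_sum=109+(19)=128
Option C: A[0] 20->47, delta=27, new_sum=109+(27)=136
Option D: A[7] 1->-7, delta=-8, new_sum=109+(-8)=101 <-- matches target
Option E: A[3] 40->-20, delta=-60, new_sum=109+(-60)=49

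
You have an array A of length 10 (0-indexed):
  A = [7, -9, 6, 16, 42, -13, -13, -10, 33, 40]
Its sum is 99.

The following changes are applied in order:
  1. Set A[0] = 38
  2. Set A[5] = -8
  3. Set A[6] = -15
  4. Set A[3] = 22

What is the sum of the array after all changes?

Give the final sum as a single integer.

Answer: 139

Derivation:
Initial sum: 99
Change 1: A[0] 7 -> 38, delta = 31, sum = 130
Change 2: A[5] -13 -> -8, delta = 5, sum = 135
Change 3: A[6] -13 -> -15, delta = -2, sum = 133
Change 4: A[3] 16 -> 22, delta = 6, sum = 139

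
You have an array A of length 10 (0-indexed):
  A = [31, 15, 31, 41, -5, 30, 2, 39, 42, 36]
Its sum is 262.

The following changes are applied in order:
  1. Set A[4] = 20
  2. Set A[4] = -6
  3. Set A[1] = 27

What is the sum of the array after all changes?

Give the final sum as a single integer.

Initial sum: 262
Change 1: A[4] -5 -> 20, delta = 25, sum = 287
Change 2: A[4] 20 -> -6, delta = -26, sum = 261
Change 3: A[1] 15 -> 27, delta = 12, sum = 273

Answer: 273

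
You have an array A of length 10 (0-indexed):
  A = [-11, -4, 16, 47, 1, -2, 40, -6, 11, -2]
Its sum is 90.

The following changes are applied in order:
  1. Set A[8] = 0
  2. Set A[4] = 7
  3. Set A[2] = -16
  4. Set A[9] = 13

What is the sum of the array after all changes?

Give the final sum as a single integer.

Answer: 68

Derivation:
Initial sum: 90
Change 1: A[8] 11 -> 0, delta = -11, sum = 79
Change 2: A[4] 1 -> 7, delta = 6, sum = 85
Change 3: A[2] 16 -> -16, delta = -32, sum = 53
Change 4: A[9] -2 -> 13, delta = 15, sum = 68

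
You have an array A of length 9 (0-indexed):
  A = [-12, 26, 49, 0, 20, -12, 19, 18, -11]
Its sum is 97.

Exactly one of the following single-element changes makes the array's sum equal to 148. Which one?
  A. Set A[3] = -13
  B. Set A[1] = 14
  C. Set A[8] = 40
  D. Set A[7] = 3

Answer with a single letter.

Answer: C

Derivation:
Option A: A[3] 0->-13, delta=-13, new_sum=97+(-13)=84
Option B: A[1] 26->14, delta=-12, new_sum=97+(-12)=85
Option C: A[8] -11->40, delta=51, new_sum=97+(51)=148 <-- matches target
Option D: A[7] 18->3, delta=-15, new_sum=97+(-15)=82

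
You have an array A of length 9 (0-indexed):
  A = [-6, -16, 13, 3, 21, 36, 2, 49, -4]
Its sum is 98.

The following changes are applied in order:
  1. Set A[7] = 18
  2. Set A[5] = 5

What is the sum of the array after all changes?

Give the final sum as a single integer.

Initial sum: 98
Change 1: A[7] 49 -> 18, delta = -31, sum = 67
Change 2: A[5] 36 -> 5, delta = -31, sum = 36

Answer: 36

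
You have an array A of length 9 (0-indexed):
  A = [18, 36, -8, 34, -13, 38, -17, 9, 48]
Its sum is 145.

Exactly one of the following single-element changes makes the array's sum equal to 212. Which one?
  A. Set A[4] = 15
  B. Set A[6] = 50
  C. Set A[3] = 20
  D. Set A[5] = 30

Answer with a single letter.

Option A: A[4] -13->15, delta=28, new_sum=145+(28)=173
Option B: A[6] -17->50, delta=67, new_sum=145+(67)=212 <-- matches target
Option C: A[3] 34->20, delta=-14, new_sum=145+(-14)=131
Option D: A[5] 38->30, delta=-8, new_sum=145+(-8)=137

Answer: B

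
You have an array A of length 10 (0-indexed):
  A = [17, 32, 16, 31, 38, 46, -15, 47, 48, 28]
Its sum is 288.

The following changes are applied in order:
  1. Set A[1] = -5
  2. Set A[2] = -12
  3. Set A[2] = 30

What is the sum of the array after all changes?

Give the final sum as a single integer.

Initial sum: 288
Change 1: A[1] 32 -> -5, delta = -37, sum = 251
Change 2: A[2] 16 -> -12, delta = -28, sum = 223
Change 3: A[2] -12 -> 30, delta = 42, sum = 265

Answer: 265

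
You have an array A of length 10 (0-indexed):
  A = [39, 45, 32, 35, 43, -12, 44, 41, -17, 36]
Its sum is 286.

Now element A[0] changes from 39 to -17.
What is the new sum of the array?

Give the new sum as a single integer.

Old value at index 0: 39
New value at index 0: -17
Delta = -17 - 39 = -56
New sum = old_sum + delta = 286 + (-56) = 230

Answer: 230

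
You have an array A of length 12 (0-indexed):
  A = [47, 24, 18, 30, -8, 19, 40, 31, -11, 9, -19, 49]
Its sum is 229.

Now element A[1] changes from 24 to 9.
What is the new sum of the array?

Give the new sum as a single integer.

Old value at index 1: 24
New value at index 1: 9
Delta = 9 - 24 = -15
New sum = old_sum + delta = 229 + (-15) = 214

Answer: 214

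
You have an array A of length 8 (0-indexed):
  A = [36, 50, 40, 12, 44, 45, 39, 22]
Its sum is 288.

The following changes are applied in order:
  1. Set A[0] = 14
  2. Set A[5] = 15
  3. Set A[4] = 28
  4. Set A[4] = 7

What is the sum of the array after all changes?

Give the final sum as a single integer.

Initial sum: 288
Change 1: A[0] 36 -> 14, delta = -22, sum = 266
Change 2: A[5] 45 -> 15, delta = -30, sum = 236
Change 3: A[4] 44 -> 28, delta = -16, sum = 220
Change 4: A[4] 28 -> 7, delta = -21, sum = 199

Answer: 199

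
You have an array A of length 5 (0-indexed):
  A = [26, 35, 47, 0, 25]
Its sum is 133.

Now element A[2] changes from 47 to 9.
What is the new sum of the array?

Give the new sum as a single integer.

Answer: 95

Derivation:
Old value at index 2: 47
New value at index 2: 9
Delta = 9 - 47 = -38
New sum = old_sum + delta = 133 + (-38) = 95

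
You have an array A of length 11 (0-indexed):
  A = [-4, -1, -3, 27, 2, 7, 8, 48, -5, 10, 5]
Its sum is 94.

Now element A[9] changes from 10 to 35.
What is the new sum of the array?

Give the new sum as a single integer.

Old value at index 9: 10
New value at index 9: 35
Delta = 35 - 10 = 25
New sum = old_sum + delta = 94 + (25) = 119

Answer: 119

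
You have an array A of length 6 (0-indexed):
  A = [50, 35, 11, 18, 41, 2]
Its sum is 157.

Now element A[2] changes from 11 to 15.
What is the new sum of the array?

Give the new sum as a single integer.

Answer: 161

Derivation:
Old value at index 2: 11
New value at index 2: 15
Delta = 15 - 11 = 4
New sum = old_sum + delta = 157 + (4) = 161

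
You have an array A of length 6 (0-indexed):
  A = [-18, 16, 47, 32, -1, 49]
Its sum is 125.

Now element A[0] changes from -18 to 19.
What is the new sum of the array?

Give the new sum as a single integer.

Old value at index 0: -18
New value at index 0: 19
Delta = 19 - -18 = 37
New sum = old_sum + delta = 125 + (37) = 162

Answer: 162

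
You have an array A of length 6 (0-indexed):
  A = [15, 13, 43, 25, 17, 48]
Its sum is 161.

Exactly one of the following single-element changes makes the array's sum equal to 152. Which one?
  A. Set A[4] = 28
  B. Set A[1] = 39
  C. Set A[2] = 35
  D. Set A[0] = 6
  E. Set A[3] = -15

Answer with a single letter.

Option A: A[4] 17->28, delta=11, new_sum=161+(11)=172
Option B: A[1] 13->39, delta=26, new_sum=161+(26)=187
Option C: A[2] 43->35, delta=-8, new_sum=161+(-8)=153
Option D: A[0] 15->6, delta=-9, new_sum=161+(-9)=152 <-- matches target
Option E: A[3] 25->-15, delta=-40, new_sum=161+(-40)=121

Answer: D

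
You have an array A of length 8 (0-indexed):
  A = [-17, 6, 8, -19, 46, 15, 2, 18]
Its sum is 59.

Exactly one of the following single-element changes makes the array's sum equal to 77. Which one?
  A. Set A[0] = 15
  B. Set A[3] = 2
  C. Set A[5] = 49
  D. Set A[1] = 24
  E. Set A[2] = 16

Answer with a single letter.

Option A: A[0] -17->15, delta=32, new_sum=59+(32)=91
Option B: A[3] -19->2, delta=21, new_sum=59+(21)=80
Option C: A[5] 15->49, delta=34, new_sum=59+(34)=93
Option D: A[1] 6->24, delta=18, new_sum=59+(18)=77 <-- matches target
Option E: A[2] 8->16, delta=8, new_sum=59+(8)=67

Answer: D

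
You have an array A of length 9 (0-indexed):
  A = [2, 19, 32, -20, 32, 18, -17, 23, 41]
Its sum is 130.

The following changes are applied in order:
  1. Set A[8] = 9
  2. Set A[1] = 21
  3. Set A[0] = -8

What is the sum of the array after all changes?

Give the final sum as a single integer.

Initial sum: 130
Change 1: A[8] 41 -> 9, delta = -32, sum = 98
Change 2: A[1] 19 -> 21, delta = 2, sum = 100
Change 3: A[0] 2 -> -8, delta = -10, sum = 90

Answer: 90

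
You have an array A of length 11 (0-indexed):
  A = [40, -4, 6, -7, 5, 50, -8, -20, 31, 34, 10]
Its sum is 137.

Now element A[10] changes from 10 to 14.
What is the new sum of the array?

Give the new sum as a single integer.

Old value at index 10: 10
New value at index 10: 14
Delta = 14 - 10 = 4
New sum = old_sum + delta = 137 + (4) = 141

Answer: 141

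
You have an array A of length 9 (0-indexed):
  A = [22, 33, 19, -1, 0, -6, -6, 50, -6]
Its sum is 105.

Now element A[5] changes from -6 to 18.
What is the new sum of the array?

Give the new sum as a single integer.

Answer: 129

Derivation:
Old value at index 5: -6
New value at index 5: 18
Delta = 18 - -6 = 24
New sum = old_sum + delta = 105 + (24) = 129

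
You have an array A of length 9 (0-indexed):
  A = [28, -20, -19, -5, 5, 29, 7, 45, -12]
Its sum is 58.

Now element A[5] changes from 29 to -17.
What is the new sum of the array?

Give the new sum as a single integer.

Old value at index 5: 29
New value at index 5: -17
Delta = -17 - 29 = -46
New sum = old_sum + delta = 58 + (-46) = 12

Answer: 12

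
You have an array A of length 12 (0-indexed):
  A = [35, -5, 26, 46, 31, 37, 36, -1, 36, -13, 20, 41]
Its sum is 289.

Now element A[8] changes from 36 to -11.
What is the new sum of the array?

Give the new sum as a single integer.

Old value at index 8: 36
New value at index 8: -11
Delta = -11 - 36 = -47
New sum = old_sum + delta = 289 + (-47) = 242

Answer: 242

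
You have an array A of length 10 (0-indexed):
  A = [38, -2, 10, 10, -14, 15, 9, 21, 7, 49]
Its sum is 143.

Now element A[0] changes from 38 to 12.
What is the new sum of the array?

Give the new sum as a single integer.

Answer: 117

Derivation:
Old value at index 0: 38
New value at index 0: 12
Delta = 12 - 38 = -26
New sum = old_sum + delta = 143 + (-26) = 117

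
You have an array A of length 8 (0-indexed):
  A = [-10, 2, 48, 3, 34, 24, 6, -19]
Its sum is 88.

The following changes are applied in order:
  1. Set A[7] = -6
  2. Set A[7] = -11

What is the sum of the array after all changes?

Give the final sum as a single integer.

Initial sum: 88
Change 1: A[7] -19 -> -6, delta = 13, sum = 101
Change 2: A[7] -6 -> -11, delta = -5, sum = 96

Answer: 96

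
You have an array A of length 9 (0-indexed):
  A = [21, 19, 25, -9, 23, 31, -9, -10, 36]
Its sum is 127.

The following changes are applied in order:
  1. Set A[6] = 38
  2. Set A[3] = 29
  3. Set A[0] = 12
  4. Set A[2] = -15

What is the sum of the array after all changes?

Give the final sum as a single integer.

Initial sum: 127
Change 1: A[6] -9 -> 38, delta = 47, sum = 174
Change 2: A[3] -9 -> 29, delta = 38, sum = 212
Change 3: A[0] 21 -> 12, delta = -9, sum = 203
Change 4: A[2] 25 -> -15, delta = -40, sum = 163

Answer: 163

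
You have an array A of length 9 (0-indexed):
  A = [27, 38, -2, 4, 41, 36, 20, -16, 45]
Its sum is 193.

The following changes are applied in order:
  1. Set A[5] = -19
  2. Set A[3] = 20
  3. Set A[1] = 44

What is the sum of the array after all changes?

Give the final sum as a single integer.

Answer: 160

Derivation:
Initial sum: 193
Change 1: A[5] 36 -> -19, delta = -55, sum = 138
Change 2: A[3] 4 -> 20, delta = 16, sum = 154
Change 3: A[1] 38 -> 44, delta = 6, sum = 160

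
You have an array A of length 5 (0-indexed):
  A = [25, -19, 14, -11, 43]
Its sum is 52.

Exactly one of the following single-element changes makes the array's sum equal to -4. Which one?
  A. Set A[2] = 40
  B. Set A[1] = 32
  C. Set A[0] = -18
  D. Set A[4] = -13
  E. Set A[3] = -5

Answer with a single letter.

Answer: D

Derivation:
Option A: A[2] 14->40, delta=26, new_sum=52+(26)=78
Option B: A[1] -19->32, delta=51, new_sum=52+(51)=103
Option C: A[0] 25->-18, delta=-43, new_sum=52+(-43)=9
Option D: A[4] 43->-13, delta=-56, new_sum=52+(-56)=-4 <-- matches target
Option E: A[3] -11->-5, delta=6, new_sum=52+(6)=58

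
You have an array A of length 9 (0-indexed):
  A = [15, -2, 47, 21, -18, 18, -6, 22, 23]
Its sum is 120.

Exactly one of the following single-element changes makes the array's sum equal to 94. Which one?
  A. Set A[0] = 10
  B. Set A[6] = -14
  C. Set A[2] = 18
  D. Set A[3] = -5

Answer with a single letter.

Answer: D

Derivation:
Option A: A[0] 15->10, delta=-5, new_sum=120+(-5)=115
Option B: A[6] -6->-14, delta=-8, new_sum=120+(-8)=112
Option C: A[2] 47->18, delta=-29, new_sum=120+(-29)=91
Option D: A[3] 21->-5, delta=-26, new_sum=120+(-26)=94 <-- matches target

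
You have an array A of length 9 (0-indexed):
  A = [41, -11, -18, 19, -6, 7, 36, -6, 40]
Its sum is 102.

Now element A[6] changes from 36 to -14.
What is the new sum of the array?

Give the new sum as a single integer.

Answer: 52

Derivation:
Old value at index 6: 36
New value at index 6: -14
Delta = -14 - 36 = -50
New sum = old_sum + delta = 102 + (-50) = 52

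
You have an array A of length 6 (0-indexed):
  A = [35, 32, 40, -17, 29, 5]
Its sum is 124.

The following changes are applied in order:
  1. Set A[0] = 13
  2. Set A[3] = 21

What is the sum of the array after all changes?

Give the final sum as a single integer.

Answer: 140

Derivation:
Initial sum: 124
Change 1: A[0] 35 -> 13, delta = -22, sum = 102
Change 2: A[3] -17 -> 21, delta = 38, sum = 140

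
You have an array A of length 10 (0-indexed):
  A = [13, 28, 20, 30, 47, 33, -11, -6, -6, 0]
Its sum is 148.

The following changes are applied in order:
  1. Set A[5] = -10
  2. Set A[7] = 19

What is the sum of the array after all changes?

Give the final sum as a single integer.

Answer: 130

Derivation:
Initial sum: 148
Change 1: A[5] 33 -> -10, delta = -43, sum = 105
Change 2: A[7] -6 -> 19, delta = 25, sum = 130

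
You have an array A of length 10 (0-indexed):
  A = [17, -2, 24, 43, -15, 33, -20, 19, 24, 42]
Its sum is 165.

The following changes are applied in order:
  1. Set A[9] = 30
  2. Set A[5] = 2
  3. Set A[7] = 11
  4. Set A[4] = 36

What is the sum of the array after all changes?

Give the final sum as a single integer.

Initial sum: 165
Change 1: A[9] 42 -> 30, delta = -12, sum = 153
Change 2: A[5] 33 -> 2, delta = -31, sum = 122
Change 3: A[7] 19 -> 11, delta = -8, sum = 114
Change 4: A[4] -15 -> 36, delta = 51, sum = 165

Answer: 165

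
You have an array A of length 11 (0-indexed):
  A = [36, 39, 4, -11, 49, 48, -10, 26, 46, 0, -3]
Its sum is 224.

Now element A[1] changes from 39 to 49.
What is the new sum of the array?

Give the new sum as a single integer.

Old value at index 1: 39
New value at index 1: 49
Delta = 49 - 39 = 10
New sum = old_sum + delta = 224 + (10) = 234

Answer: 234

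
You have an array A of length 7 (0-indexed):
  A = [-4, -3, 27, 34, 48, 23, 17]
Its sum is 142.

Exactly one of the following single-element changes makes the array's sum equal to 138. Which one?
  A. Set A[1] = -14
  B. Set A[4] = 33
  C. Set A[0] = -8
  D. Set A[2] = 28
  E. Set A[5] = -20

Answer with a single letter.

Answer: C

Derivation:
Option A: A[1] -3->-14, delta=-11, new_sum=142+(-11)=131
Option B: A[4] 48->33, delta=-15, new_sum=142+(-15)=127
Option C: A[0] -4->-8, delta=-4, new_sum=142+(-4)=138 <-- matches target
Option D: A[2] 27->28, delta=1, new_sum=142+(1)=143
Option E: A[5] 23->-20, delta=-43, new_sum=142+(-43)=99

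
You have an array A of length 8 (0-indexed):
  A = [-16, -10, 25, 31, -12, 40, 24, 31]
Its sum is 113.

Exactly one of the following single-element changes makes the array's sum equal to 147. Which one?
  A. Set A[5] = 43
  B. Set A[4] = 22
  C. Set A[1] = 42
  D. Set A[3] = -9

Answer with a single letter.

Answer: B

Derivation:
Option A: A[5] 40->43, delta=3, new_sum=113+(3)=116
Option B: A[4] -12->22, delta=34, new_sum=113+(34)=147 <-- matches target
Option C: A[1] -10->42, delta=52, new_sum=113+(52)=165
Option D: A[3] 31->-9, delta=-40, new_sum=113+(-40)=73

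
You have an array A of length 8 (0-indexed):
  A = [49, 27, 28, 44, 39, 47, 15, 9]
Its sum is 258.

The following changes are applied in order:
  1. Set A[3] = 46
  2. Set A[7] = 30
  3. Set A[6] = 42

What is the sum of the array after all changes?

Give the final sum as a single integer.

Answer: 308

Derivation:
Initial sum: 258
Change 1: A[3] 44 -> 46, delta = 2, sum = 260
Change 2: A[7] 9 -> 30, delta = 21, sum = 281
Change 3: A[6] 15 -> 42, delta = 27, sum = 308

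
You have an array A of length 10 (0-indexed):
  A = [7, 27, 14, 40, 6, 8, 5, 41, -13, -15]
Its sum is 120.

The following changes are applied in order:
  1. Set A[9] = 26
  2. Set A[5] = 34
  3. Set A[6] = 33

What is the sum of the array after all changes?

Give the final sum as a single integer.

Answer: 215

Derivation:
Initial sum: 120
Change 1: A[9] -15 -> 26, delta = 41, sum = 161
Change 2: A[5] 8 -> 34, delta = 26, sum = 187
Change 3: A[6] 5 -> 33, delta = 28, sum = 215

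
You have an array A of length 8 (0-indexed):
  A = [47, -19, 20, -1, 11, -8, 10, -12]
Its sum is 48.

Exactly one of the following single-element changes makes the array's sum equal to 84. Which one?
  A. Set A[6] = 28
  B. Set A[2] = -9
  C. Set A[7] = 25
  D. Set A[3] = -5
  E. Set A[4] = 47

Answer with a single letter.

Option A: A[6] 10->28, delta=18, new_sum=48+(18)=66
Option B: A[2] 20->-9, delta=-29, new_sum=48+(-29)=19
Option C: A[7] -12->25, delta=37, new_sum=48+(37)=85
Option D: A[3] -1->-5, delta=-4, new_sum=48+(-4)=44
Option E: A[4] 11->47, delta=36, new_sum=48+(36)=84 <-- matches target

Answer: E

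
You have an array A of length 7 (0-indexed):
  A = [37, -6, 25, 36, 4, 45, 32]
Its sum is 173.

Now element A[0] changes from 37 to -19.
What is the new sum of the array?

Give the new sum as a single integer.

Old value at index 0: 37
New value at index 0: -19
Delta = -19 - 37 = -56
New sum = old_sum + delta = 173 + (-56) = 117

Answer: 117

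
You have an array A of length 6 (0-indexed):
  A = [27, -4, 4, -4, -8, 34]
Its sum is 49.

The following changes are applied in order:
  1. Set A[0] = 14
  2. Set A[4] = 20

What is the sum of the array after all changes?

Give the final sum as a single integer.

Initial sum: 49
Change 1: A[0] 27 -> 14, delta = -13, sum = 36
Change 2: A[4] -8 -> 20, delta = 28, sum = 64

Answer: 64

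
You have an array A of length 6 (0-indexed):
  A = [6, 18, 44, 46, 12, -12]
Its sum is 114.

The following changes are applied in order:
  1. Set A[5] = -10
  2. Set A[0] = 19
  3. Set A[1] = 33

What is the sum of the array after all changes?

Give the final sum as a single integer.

Initial sum: 114
Change 1: A[5] -12 -> -10, delta = 2, sum = 116
Change 2: A[0] 6 -> 19, delta = 13, sum = 129
Change 3: A[1] 18 -> 33, delta = 15, sum = 144

Answer: 144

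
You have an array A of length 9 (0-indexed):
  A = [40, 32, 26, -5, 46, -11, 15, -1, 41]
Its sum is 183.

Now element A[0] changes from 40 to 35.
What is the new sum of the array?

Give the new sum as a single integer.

Old value at index 0: 40
New value at index 0: 35
Delta = 35 - 40 = -5
New sum = old_sum + delta = 183 + (-5) = 178

Answer: 178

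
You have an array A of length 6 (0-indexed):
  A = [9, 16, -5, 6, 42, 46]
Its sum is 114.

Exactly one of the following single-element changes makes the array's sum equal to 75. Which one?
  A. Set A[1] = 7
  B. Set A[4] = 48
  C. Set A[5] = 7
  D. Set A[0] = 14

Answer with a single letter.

Answer: C

Derivation:
Option A: A[1] 16->7, delta=-9, new_sum=114+(-9)=105
Option B: A[4] 42->48, delta=6, new_sum=114+(6)=120
Option C: A[5] 46->7, delta=-39, new_sum=114+(-39)=75 <-- matches target
Option D: A[0] 9->14, delta=5, new_sum=114+(5)=119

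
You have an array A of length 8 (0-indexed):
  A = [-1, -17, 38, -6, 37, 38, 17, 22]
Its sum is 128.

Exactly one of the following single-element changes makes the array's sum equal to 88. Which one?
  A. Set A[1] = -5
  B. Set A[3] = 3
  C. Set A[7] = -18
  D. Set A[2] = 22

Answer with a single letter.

Option A: A[1] -17->-5, delta=12, new_sum=128+(12)=140
Option B: A[3] -6->3, delta=9, new_sum=128+(9)=137
Option C: A[7] 22->-18, delta=-40, new_sum=128+(-40)=88 <-- matches target
Option D: A[2] 38->22, delta=-16, new_sum=128+(-16)=112

Answer: C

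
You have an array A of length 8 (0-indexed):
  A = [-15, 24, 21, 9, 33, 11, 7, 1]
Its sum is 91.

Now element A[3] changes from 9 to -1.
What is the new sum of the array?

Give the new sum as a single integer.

Old value at index 3: 9
New value at index 3: -1
Delta = -1 - 9 = -10
New sum = old_sum + delta = 91 + (-10) = 81

Answer: 81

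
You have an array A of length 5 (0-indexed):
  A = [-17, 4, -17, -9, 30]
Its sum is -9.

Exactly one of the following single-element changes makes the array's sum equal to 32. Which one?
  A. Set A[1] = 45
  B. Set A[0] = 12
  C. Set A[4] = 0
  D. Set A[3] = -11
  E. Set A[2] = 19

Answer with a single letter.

Answer: A

Derivation:
Option A: A[1] 4->45, delta=41, new_sum=-9+(41)=32 <-- matches target
Option B: A[0] -17->12, delta=29, new_sum=-9+(29)=20
Option C: A[4] 30->0, delta=-30, new_sum=-9+(-30)=-39
Option D: A[3] -9->-11, delta=-2, new_sum=-9+(-2)=-11
Option E: A[2] -17->19, delta=36, new_sum=-9+(36)=27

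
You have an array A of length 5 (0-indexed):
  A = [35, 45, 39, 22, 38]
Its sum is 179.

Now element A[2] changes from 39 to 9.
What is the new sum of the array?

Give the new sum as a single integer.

Answer: 149

Derivation:
Old value at index 2: 39
New value at index 2: 9
Delta = 9 - 39 = -30
New sum = old_sum + delta = 179 + (-30) = 149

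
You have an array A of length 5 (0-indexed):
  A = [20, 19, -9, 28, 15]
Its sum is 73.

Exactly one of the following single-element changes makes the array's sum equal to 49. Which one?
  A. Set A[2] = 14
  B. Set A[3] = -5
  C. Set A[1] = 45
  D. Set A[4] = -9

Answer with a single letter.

Option A: A[2] -9->14, delta=23, new_sum=73+(23)=96
Option B: A[3] 28->-5, delta=-33, new_sum=73+(-33)=40
Option C: A[1] 19->45, delta=26, new_sum=73+(26)=99
Option D: A[4] 15->-9, delta=-24, new_sum=73+(-24)=49 <-- matches target

Answer: D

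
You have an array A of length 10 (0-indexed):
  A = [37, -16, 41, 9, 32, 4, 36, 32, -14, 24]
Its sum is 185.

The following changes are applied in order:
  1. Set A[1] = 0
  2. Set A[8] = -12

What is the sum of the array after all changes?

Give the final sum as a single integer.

Answer: 203

Derivation:
Initial sum: 185
Change 1: A[1] -16 -> 0, delta = 16, sum = 201
Change 2: A[8] -14 -> -12, delta = 2, sum = 203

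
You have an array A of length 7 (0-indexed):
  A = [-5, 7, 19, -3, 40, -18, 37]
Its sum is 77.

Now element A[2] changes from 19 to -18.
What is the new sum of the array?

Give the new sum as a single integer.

Answer: 40

Derivation:
Old value at index 2: 19
New value at index 2: -18
Delta = -18 - 19 = -37
New sum = old_sum + delta = 77 + (-37) = 40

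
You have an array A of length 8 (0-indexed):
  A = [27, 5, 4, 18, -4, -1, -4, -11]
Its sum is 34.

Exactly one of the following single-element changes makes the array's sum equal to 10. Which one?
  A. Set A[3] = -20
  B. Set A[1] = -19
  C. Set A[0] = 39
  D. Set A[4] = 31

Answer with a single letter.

Answer: B

Derivation:
Option A: A[3] 18->-20, delta=-38, new_sum=34+(-38)=-4
Option B: A[1] 5->-19, delta=-24, new_sum=34+(-24)=10 <-- matches target
Option C: A[0] 27->39, delta=12, new_sum=34+(12)=46
Option D: A[4] -4->31, delta=35, new_sum=34+(35)=69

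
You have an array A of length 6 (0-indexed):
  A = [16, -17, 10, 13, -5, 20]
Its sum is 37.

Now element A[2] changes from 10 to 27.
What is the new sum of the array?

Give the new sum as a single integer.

Answer: 54

Derivation:
Old value at index 2: 10
New value at index 2: 27
Delta = 27 - 10 = 17
New sum = old_sum + delta = 37 + (17) = 54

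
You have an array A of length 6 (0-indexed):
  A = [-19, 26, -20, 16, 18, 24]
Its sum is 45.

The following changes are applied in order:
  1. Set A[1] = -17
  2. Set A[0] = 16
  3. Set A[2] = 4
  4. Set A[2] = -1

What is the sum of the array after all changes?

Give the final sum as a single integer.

Initial sum: 45
Change 1: A[1] 26 -> -17, delta = -43, sum = 2
Change 2: A[0] -19 -> 16, delta = 35, sum = 37
Change 3: A[2] -20 -> 4, delta = 24, sum = 61
Change 4: A[2] 4 -> -1, delta = -5, sum = 56

Answer: 56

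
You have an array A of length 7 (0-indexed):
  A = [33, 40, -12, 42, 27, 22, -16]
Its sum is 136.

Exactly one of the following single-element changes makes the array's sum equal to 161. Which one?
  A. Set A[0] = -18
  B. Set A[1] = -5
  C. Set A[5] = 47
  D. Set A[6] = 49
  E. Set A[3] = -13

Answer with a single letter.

Option A: A[0] 33->-18, delta=-51, new_sum=136+(-51)=85
Option B: A[1] 40->-5, delta=-45, new_sum=136+(-45)=91
Option C: A[5] 22->47, delta=25, new_sum=136+(25)=161 <-- matches target
Option D: A[6] -16->49, delta=65, new_sum=136+(65)=201
Option E: A[3] 42->-13, delta=-55, new_sum=136+(-55)=81

Answer: C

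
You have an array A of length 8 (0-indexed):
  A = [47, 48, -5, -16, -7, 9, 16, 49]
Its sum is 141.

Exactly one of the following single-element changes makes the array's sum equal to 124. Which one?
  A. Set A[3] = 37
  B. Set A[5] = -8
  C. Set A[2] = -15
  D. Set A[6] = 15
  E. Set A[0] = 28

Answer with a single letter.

Answer: B

Derivation:
Option A: A[3] -16->37, delta=53, new_sum=141+(53)=194
Option B: A[5] 9->-8, delta=-17, new_sum=141+(-17)=124 <-- matches target
Option C: A[2] -5->-15, delta=-10, new_sum=141+(-10)=131
Option D: A[6] 16->15, delta=-1, new_sum=141+(-1)=140
Option E: A[0] 47->28, delta=-19, new_sum=141+(-19)=122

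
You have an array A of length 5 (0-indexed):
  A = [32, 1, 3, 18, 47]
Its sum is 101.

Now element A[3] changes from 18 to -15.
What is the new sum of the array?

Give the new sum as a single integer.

Answer: 68

Derivation:
Old value at index 3: 18
New value at index 3: -15
Delta = -15 - 18 = -33
New sum = old_sum + delta = 101 + (-33) = 68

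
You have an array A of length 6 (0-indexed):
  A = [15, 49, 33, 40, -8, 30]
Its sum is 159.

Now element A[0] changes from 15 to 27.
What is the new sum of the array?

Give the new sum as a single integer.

Old value at index 0: 15
New value at index 0: 27
Delta = 27 - 15 = 12
New sum = old_sum + delta = 159 + (12) = 171

Answer: 171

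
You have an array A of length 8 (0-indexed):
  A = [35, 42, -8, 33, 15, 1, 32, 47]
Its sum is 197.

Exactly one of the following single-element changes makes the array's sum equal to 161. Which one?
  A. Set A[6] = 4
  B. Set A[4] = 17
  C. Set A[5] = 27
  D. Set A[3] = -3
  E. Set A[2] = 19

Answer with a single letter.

Answer: D

Derivation:
Option A: A[6] 32->4, delta=-28, new_sum=197+(-28)=169
Option B: A[4] 15->17, delta=2, new_sum=197+(2)=199
Option C: A[5] 1->27, delta=26, new_sum=197+(26)=223
Option D: A[3] 33->-3, delta=-36, new_sum=197+(-36)=161 <-- matches target
Option E: A[2] -8->19, delta=27, new_sum=197+(27)=224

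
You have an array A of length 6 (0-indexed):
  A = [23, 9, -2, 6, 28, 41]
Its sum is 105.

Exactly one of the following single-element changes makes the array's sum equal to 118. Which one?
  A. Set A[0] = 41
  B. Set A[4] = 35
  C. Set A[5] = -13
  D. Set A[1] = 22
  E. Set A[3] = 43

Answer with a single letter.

Answer: D

Derivation:
Option A: A[0] 23->41, delta=18, new_sum=105+(18)=123
Option B: A[4] 28->35, delta=7, new_sum=105+(7)=112
Option C: A[5] 41->-13, delta=-54, new_sum=105+(-54)=51
Option D: A[1] 9->22, delta=13, new_sum=105+(13)=118 <-- matches target
Option E: A[3] 6->43, delta=37, new_sum=105+(37)=142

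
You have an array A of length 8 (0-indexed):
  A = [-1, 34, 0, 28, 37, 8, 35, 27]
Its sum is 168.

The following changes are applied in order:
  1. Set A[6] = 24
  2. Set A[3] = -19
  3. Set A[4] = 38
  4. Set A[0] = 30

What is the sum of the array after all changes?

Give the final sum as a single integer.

Initial sum: 168
Change 1: A[6] 35 -> 24, delta = -11, sum = 157
Change 2: A[3] 28 -> -19, delta = -47, sum = 110
Change 3: A[4] 37 -> 38, delta = 1, sum = 111
Change 4: A[0] -1 -> 30, delta = 31, sum = 142

Answer: 142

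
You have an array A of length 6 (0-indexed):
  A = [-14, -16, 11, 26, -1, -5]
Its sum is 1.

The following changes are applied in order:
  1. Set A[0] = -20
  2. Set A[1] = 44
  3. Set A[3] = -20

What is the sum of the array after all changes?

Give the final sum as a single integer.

Initial sum: 1
Change 1: A[0] -14 -> -20, delta = -6, sum = -5
Change 2: A[1] -16 -> 44, delta = 60, sum = 55
Change 3: A[3] 26 -> -20, delta = -46, sum = 9

Answer: 9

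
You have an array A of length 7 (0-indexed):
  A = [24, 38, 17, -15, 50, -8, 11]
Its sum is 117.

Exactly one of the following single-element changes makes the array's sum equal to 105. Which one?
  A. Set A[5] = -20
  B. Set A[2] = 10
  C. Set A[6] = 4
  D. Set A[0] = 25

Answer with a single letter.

Option A: A[5] -8->-20, delta=-12, new_sum=117+(-12)=105 <-- matches target
Option B: A[2] 17->10, delta=-7, new_sum=117+(-7)=110
Option C: A[6] 11->4, delta=-7, new_sum=117+(-7)=110
Option D: A[0] 24->25, delta=1, new_sum=117+(1)=118

Answer: A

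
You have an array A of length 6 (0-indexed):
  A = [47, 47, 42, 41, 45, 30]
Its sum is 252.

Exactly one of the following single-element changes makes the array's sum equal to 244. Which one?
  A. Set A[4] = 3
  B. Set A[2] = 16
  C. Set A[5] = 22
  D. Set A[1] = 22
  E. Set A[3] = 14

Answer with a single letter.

Option A: A[4] 45->3, delta=-42, new_sum=252+(-42)=210
Option B: A[2] 42->16, delta=-26, new_sum=252+(-26)=226
Option C: A[5] 30->22, delta=-8, new_sum=252+(-8)=244 <-- matches target
Option D: A[1] 47->22, delta=-25, new_sum=252+(-25)=227
Option E: A[3] 41->14, delta=-27, new_sum=252+(-27)=225

Answer: C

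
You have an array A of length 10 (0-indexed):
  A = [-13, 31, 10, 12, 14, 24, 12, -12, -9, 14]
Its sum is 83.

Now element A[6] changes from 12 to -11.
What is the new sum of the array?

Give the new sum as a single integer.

Answer: 60

Derivation:
Old value at index 6: 12
New value at index 6: -11
Delta = -11 - 12 = -23
New sum = old_sum + delta = 83 + (-23) = 60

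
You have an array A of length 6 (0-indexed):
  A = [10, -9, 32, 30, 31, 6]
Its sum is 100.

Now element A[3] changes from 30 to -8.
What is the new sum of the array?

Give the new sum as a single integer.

Answer: 62

Derivation:
Old value at index 3: 30
New value at index 3: -8
Delta = -8 - 30 = -38
New sum = old_sum + delta = 100 + (-38) = 62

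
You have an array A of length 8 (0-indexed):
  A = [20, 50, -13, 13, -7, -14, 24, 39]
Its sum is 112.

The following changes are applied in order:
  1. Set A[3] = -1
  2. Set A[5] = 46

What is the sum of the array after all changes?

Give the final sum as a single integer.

Answer: 158

Derivation:
Initial sum: 112
Change 1: A[3] 13 -> -1, delta = -14, sum = 98
Change 2: A[5] -14 -> 46, delta = 60, sum = 158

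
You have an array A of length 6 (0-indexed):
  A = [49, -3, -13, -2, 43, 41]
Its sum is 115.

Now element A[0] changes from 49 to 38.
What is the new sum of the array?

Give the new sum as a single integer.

Old value at index 0: 49
New value at index 0: 38
Delta = 38 - 49 = -11
New sum = old_sum + delta = 115 + (-11) = 104

Answer: 104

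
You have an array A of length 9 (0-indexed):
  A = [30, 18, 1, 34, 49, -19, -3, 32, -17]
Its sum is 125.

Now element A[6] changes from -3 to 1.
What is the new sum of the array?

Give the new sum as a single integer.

Answer: 129

Derivation:
Old value at index 6: -3
New value at index 6: 1
Delta = 1 - -3 = 4
New sum = old_sum + delta = 125 + (4) = 129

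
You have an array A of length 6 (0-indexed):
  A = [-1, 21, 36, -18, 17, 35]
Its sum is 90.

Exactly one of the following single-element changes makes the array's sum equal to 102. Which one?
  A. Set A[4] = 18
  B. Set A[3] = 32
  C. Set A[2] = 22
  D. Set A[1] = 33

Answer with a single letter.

Option A: A[4] 17->18, delta=1, new_sum=90+(1)=91
Option B: A[3] -18->32, delta=50, new_sum=90+(50)=140
Option C: A[2] 36->22, delta=-14, new_sum=90+(-14)=76
Option D: A[1] 21->33, delta=12, new_sum=90+(12)=102 <-- matches target

Answer: D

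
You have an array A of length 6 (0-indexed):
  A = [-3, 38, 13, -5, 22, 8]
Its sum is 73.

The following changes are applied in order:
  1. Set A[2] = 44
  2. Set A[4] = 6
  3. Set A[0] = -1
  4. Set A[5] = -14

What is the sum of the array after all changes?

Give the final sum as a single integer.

Initial sum: 73
Change 1: A[2] 13 -> 44, delta = 31, sum = 104
Change 2: A[4] 22 -> 6, delta = -16, sum = 88
Change 3: A[0] -3 -> -1, delta = 2, sum = 90
Change 4: A[5] 8 -> -14, delta = -22, sum = 68

Answer: 68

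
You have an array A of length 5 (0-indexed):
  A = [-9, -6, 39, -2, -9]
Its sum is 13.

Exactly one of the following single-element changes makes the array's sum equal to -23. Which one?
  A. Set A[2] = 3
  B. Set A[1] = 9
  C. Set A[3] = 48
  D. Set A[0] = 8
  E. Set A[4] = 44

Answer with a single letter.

Option A: A[2] 39->3, delta=-36, new_sum=13+(-36)=-23 <-- matches target
Option B: A[1] -6->9, delta=15, new_sum=13+(15)=28
Option C: A[3] -2->48, delta=50, new_sum=13+(50)=63
Option D: A[0] -9->8, delta=17, new_sum=13+(17)=30
Option E: A[4] -9->44, delta=53, new_sum=13+(53)=66

Answer: A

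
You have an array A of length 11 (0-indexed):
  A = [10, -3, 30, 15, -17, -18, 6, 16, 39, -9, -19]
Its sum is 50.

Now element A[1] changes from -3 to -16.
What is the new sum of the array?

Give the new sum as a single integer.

Answer: 37

Derivation:
Old value at index 1: -3
New value at index 1: -16
Delta = -16 - -3 = -13
New sum = old_sum + delta = 50 + (-13) = 37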